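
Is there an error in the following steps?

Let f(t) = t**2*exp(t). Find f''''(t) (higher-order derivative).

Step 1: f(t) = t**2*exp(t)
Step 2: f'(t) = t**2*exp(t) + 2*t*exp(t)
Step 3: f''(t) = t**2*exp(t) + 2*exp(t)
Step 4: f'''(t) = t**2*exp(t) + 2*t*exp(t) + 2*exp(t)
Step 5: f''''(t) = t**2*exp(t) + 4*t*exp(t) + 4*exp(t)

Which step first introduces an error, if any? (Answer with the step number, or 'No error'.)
Step 3

Step 3 is incorrect due to a dropped term.
The step shows: t**2*exp(t) + 2*exp(t)
The correct value should be: t**2*exp(t) + 4*t*exp(t) + 2*exp(t)

Explanation: A term was dropped: the term 4*t*exp(t) was incorrectly omitted
The later steps are derived from this incorrect expression, so the error originates in Step 3.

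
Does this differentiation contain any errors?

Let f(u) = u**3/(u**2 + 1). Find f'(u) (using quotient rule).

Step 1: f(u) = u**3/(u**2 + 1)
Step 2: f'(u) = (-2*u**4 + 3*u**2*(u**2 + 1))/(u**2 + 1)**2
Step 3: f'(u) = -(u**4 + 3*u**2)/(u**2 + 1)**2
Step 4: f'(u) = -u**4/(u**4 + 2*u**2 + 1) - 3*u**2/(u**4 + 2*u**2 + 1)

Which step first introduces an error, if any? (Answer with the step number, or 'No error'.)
Step 3

Step 3 is incorrect due to a sign flip.
The step shows: -(u**4 + 3*u**2)/(u**2 + 1)**2
The correct value should be: (u**4 + 3*u**2)/(u**2 + 1)**2

Explanation: The sign of the whole expression was flipped: the term (u**4 + 3*u**2)/(u**2 + 1)**2 was incorrectly written as -(u**4 + 3*u**2)/(u**2 + 1)**2
The later steps are derived from this incorrect expression, so the error originates in Step 3.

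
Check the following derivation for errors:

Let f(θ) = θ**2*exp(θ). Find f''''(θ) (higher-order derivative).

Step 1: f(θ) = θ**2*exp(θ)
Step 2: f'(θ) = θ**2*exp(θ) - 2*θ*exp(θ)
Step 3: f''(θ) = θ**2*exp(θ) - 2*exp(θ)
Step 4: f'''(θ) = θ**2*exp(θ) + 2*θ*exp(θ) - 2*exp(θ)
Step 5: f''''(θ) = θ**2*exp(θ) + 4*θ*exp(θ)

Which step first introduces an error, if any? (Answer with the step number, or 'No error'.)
Step 2

Step 2 is incorrect due to a sign flip.
The step shows: θ**2*exp(θ) - 2*θ*exp(θ)
The correct value should be: θ**2*exp(θ) + 2*θ*exp(θ)

Explanation: The sign of one term was flipped: the term 2*θ*exp(θ) was incorrectly written as -2*θ*exp(θ)
The later steps are derived from this incorrect expression, so the error originates in Step 2.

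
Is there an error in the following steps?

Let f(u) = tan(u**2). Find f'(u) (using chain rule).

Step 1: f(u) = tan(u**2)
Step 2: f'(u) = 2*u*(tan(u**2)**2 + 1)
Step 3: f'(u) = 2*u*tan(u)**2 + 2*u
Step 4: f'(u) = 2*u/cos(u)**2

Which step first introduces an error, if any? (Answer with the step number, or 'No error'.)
Step 3

Step 3 is incorrect due to a wrong exponent.
The step shows: 2*u*tan(u)**2 + 2*u
The correct value should be: 2*u*tan(u**2)**2 + 2*u

Explanation: The exponent 2 on u was incorrectly written as 1: the term 2*u*tan(u**2)**2 was incorrectly written as 2*u*tan(u)**2
The later steps are derived from this incorrect expression, so the error originates in Step 3.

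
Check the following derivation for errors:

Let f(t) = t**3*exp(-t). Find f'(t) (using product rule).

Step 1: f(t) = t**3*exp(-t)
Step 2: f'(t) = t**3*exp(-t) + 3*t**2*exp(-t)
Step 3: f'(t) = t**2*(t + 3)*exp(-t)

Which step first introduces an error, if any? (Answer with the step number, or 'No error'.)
Step 2

Step 2 is incorrect due to a sign flip.
The step shows: t**3*exp(-t) + 3*t**2*exp(-t)
The correct value should be: -t**3*exp(-t) + 3*t**2*exp(-t)

Explanation: The sign of one term was flipped: the term -t**3*exp(-t) was incorrectly written as t**3*exp(-t)
The later steps are derived from this incorrect expression, so the error originates in Step 2.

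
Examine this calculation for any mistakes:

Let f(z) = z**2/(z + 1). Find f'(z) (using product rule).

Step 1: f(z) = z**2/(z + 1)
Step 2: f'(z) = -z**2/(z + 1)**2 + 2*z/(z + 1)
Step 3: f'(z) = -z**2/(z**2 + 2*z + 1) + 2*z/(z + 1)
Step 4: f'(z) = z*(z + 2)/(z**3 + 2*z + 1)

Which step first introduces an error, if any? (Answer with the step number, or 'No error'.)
Step 4

Step 4 is incorrect due to a wrong exponent.
The step shows: z*(z + 2)/(z**3 + 2*z + 1)
The correct value should be: z*(z + 2)/(z**2 + 2*z + 1)

Explanation: The exponent 2 on z was incorrectly written as 3: the term z*(z + 2)/(z**2 + 2*z + 1) was incorrectly written as z*(z + 2)/(z**3 + 2*z + 1)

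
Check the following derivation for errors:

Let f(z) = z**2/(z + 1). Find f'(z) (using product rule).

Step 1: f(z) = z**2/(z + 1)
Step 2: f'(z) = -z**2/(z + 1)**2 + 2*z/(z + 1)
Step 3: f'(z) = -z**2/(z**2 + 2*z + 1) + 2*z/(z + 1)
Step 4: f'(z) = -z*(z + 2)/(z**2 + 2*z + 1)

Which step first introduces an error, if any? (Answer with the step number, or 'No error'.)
Step 4

Step 4 is incorrect due to a sign flip.
The step shows: -z*(z + 2)/(z**2 + 2*z + 1)
The correct value should be: z*(z + 2)/(z**2 + 2*z + 1)

Explanation: The sign of the whole expression was flipped: the term z*(z + 2)/(z**2 + 2*z + 1) was incorrectly written as -z*(z + 2)/(z**2 + 2*z + 1)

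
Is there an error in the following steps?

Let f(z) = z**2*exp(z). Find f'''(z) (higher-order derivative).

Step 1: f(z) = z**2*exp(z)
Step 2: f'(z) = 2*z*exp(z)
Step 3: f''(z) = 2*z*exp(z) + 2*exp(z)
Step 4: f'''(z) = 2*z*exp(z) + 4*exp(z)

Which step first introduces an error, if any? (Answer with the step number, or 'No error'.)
Step 2

Step 2 is incorrect due to a dropped term.
The step shows: 2*z*exp(z)
The correct value should be: z**2*exp(z) + 2*z*exp(z)

Explanation: A term was dropped: the term z**2*exp(z) was incorrectly omitted
The later steps are derived from this incorrect expression, so the error originates in Step 2.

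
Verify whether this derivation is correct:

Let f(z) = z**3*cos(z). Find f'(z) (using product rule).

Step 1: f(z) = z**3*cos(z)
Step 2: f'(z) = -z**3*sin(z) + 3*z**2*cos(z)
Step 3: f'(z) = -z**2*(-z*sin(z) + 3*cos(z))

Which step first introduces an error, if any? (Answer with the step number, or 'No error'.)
Step 3

Step 3 is incorrect due to a sign flip.
The step shows: -z**2*(-z*sin(z) + 3*cos(z))
The correct value should be: z**2*(-z*sin(z) + 3*cos(z))

Explanation: The sign of the whole expression was flipped: the term z**2*(-z*sin(z) + 3*cos(z)) was incorrectly written as -z**2*(-z*sin(z) + 3*cos(z))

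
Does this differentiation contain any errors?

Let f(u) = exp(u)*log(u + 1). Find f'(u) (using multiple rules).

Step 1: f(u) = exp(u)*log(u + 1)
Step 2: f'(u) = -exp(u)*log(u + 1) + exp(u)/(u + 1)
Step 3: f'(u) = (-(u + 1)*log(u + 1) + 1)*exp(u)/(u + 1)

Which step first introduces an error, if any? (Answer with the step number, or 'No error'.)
Step 2

Step 2 is incorrect due to a sign flip.
The step shows: -exp(u)*log(u + 1) + exp(u)/(u + 1)
The correct value should be: exp(u)*log(u + 1) + exp(u)/(u + 1)

Explanation: The sign of one term was flipped: the term exp(u)*log(u + 1) was incorrectly written as -exp(u)*log(u + 1)
The later steps are derived from this incorrect expression, so the error originates in Step 2.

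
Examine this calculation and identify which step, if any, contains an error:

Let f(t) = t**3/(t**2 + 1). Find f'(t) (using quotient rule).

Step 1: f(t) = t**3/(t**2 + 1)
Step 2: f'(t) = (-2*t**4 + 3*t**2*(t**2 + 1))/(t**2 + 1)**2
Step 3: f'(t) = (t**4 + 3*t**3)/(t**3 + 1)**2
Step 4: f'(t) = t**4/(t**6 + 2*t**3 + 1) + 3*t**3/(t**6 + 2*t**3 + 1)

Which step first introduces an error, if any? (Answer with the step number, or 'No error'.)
Step 3

Step 3 is incorrect due to a wrong exponent.
The step shows: (t**4 + 3*t**3)/(t**3 + 1)**2
The correct value should be: (t**4 + 3*t**2)/(t**2 + 1)**2

Explanation: The exponent 2 on t was incorrectly written as 3: the term (t**4 + 3*t**2)/(t**2 + 1)**2 was incorrectly written as (t**4 + 3*t**3)/(t**3 + 1)**2
The later steps are derived from this incorrect expression, so the error originates in Step 3.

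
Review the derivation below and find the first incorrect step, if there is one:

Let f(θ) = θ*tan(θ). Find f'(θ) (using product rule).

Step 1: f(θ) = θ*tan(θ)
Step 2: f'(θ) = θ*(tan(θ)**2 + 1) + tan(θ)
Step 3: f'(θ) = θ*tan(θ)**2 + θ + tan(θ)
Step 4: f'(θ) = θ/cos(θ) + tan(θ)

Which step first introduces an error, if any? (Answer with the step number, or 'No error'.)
Step 4

Step 4 is incorrect due to a wrong exponent.
The step shows: θ/cos(θ) + tan(θ)
The correct value should be: θ/cos(θ)**2 + tan(θ)

Explanation: The exponent -2 on cos(θ) was incorrectly written as -1: the term θ/cos(θ)**2 was incorrectly written as θ/cos(θ)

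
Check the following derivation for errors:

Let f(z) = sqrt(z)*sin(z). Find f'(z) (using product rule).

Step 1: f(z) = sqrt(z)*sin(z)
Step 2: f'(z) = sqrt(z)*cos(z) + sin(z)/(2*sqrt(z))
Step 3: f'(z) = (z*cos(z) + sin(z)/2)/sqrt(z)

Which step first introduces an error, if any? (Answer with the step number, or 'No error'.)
No error

All steps in this derivation are correct.
The final answer f'(z) = (z*cos(z) + sin(z)/2)/sqrt(z) is valid.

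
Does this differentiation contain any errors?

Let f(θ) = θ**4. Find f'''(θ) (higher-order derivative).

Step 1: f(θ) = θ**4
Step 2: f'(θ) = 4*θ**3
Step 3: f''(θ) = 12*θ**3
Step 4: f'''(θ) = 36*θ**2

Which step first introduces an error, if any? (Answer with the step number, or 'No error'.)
Step 3

Step 3 is incorrect due to a wrong exponent.
The step shows: 12*θ**3
The correct value should be: 12*θ**2

Explanation: The exponent 2 on θ was incorrectly written as 3: the term 12*θ**2 was incorrectly written as 12*θ**3
The later steps are derived from this incorrect expression, so the error originates in Step 3.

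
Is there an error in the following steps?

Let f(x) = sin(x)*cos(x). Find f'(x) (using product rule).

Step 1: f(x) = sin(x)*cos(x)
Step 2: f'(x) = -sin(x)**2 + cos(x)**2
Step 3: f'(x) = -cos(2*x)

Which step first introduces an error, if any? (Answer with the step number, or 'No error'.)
Step 3

Step 3 is incorrect due to a sign flip.
The step shows: -cos(2*x)
The correct value should be: cos(2*x)

Explanation: The sign of the whole expression was flipped: the term cos(2*x) was incorrectly written as -cos(2*x)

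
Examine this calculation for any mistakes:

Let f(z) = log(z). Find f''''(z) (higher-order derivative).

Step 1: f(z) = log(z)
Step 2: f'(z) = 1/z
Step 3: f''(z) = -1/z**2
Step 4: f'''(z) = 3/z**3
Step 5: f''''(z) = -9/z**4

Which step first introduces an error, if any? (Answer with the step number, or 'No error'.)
Step 4

Step 4 is incorrect due to a wrong coefficient.
The step shows: 3/z**3
The correct value should be: 2/z**3

Explanation: The coefficient 2 was incorrectly written as 3: the term 2/z**3 was incorrectly written as 3/z**3
The later steps are derived from this incorrect expression, so the error originates in Step 4.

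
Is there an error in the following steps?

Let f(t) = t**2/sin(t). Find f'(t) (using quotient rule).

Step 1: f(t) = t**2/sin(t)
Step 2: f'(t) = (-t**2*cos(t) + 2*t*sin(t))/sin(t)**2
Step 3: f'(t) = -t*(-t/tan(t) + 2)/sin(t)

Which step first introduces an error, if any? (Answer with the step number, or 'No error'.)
Step 3

Step 3 is incorrect due to a sign flip.
The step shows: -t*(-t/tan(t) + 2)/sin(t)
The correct value should be: t*(-t/tan(t) + 2)/sin(t)

Explanation: The sign of the whole expression was flipped: the term t*(-t/tan(t) + 2)/sin(t) was incorrectly written as -t*(-t/tan(t) + 2)/sin(t)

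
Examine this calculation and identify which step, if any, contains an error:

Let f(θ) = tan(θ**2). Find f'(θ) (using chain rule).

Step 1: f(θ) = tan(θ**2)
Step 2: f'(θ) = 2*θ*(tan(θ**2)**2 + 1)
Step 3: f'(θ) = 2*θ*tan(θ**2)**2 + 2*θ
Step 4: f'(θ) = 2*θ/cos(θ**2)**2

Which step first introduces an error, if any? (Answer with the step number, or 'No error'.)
No error

All steps in this derivation are correct.
The final answer f'(θ) = 2*θ/cos(θ**2)**2 is valid.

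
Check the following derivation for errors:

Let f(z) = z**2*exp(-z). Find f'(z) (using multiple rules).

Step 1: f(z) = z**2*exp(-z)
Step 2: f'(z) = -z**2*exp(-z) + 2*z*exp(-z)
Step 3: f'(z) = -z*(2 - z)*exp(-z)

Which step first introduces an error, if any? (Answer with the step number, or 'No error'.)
Step 3

Step 3 is incorrect due to a sign flip.
The step shows: -z*(2 - z)*exp(-z)
The correct value should be: z*(2 - z)*exp(-z)

Explanation: The sign of the whole expression was flipped: the term z*(2 - z)*exp(-z) was incorrectly written as -z*(2 - z)*exp(-z)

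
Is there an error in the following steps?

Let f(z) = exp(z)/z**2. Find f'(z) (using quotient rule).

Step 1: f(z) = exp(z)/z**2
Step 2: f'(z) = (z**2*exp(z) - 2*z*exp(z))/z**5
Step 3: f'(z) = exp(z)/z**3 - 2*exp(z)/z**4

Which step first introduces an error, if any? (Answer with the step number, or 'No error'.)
Step 2

Step 2 is incorrect due to a wrong exponent.
The step shows: (z**2*exp(z) - 2*z*exp(z))/z**5
The correct value should be: (z**2*exp(z) - 2*z*exp(z))/z**4

Explanation: The exponent -4 on z was incorrectly written as -5: the term (z**2*exp(z) - 2*z*exp(z))/z**4 was incorrectly written as (z**2*exp(z) - 2*z*exp(z))/z**5
The later steps are derived from this incorrect expression, so the error originates in Step 2.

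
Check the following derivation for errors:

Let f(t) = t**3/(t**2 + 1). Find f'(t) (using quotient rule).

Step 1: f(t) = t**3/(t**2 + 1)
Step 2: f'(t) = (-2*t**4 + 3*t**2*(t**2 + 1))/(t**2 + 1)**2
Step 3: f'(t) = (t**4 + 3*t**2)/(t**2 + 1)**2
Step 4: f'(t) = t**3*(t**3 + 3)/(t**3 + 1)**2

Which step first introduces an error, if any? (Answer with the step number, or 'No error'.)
Step 4

Step 4 is incorrect due to a wrong exponent.
The step shows: t**3*(t**3 + 3)/(t**3 + 1)**2
The correct value should be: t**2*(t**2 + 3)/(t**2 + 1)**2

Explanation: The exponent 2 on t was incorrectly written as 3: the term t**2*(t**2 + 3)/(t**2 + 1)**2 was incorrectly written as t**3*(t**3 + 3)/(t**3 + 1)**2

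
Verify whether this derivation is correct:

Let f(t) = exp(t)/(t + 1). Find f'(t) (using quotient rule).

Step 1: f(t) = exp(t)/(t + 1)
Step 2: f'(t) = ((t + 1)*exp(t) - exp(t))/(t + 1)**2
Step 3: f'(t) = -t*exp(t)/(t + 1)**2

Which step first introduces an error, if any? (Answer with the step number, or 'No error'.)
Step 3

Step 3 is incorrect due to a sign flip.
The step shows: -t*exp(t)/(t + 1)**2
The correct value should be: t*exp(t)/(t + 1)**2

Explanation: The sign of the whole expression was flipped: the term t*exp(t)/(t + 1)**2 was incorrectly written as -t*exp(t)/(t + 1)**2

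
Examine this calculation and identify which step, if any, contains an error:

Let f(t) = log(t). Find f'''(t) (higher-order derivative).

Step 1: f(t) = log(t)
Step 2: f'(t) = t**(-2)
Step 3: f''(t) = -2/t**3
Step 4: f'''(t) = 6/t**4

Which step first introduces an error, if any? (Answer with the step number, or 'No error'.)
Step 2

Step 2 is incorrect due to a wrong exponent.
The step shows: t**(-2)
The correct value should be: 1/t

Explanation: The exponent -1 on t was incorrectly written as -2: the term 1/t was incorrectly written as t**(-2)
The later steps are derived from this incorrect expression, so the error originates in Step 2.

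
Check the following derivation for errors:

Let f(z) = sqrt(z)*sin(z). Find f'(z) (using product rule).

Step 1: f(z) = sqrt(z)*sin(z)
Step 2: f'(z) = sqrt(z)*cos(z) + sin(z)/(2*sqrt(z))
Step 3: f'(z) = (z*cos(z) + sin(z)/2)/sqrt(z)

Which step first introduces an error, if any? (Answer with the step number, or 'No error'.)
No error

All steps in this derivation are correct.
The final answer f'(z) = (z*cos(z) + sin(z)/2)/sqrt(z) is valid.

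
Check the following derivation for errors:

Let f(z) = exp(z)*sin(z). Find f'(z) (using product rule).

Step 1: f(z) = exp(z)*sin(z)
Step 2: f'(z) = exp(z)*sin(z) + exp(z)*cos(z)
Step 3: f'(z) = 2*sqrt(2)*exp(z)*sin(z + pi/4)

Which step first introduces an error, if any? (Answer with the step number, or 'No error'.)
Step 3

Step 3 is incorrect due to a wrong exponent.
The step shows: 2*sqrt(2)*exp(z)*sin(z + pi/4)
The correct value should be: sqrt(2)*exp(z)*sin(z + pi/4)

Explanation: The exponent 1/2 on 2 was incorrectly written as 3/2: the term sqrt(2)*exp(z)*sin(z + pi/4) was incorrectly written as 2*sqrt(2)*exp(z)*sin(z + pi/4)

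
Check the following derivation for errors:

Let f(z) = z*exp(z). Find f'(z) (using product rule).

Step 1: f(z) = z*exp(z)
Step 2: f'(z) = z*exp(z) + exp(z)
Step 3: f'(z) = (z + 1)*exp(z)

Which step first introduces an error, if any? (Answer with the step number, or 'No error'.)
No error

All steps in this derivation are correct.
The final answer f'(z) = (z + 1)*exp(z) is valid.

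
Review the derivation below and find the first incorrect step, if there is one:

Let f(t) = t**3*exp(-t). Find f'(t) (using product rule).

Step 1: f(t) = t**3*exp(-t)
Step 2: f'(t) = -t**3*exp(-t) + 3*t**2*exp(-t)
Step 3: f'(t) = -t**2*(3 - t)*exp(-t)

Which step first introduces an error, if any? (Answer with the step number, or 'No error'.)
Step 3

Step 3 is incorrect due to a sign flip.
The step shows: -t**2*(3 - t)*exp(-t)
The correct value should be: t**2*(3 - t)*exp(-t)

Explanation: The sign of the whole expression was flipped: the term t**2*(3 - t)*exp(-t) was incorrectly written as -t**2*(3 - t)*exp(-t)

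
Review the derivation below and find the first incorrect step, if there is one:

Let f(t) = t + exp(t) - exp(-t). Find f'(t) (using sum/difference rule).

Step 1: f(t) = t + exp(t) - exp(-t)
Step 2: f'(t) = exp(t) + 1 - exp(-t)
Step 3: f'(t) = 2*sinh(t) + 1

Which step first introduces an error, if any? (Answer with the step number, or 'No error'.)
Step 2

Step 2 is incorrect due to a sign flip.
The step shows: exp(t) + 1 - exp(-t)
The correct value should be: exp(t) + 1 + exp(-t)

Explanation: The sign of one term was flipped: the term exp(-t) was incorrectly written as -exp(-t)
The later steps are derived from this incorrect expression, so the error originates in Step 2.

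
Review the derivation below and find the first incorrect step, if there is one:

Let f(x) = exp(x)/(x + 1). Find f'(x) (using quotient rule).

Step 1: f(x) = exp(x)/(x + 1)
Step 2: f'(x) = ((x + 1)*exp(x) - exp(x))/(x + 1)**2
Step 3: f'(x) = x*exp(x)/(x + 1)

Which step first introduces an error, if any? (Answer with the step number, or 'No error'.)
Step 3

Step 3 is incorrect due to a wrong exponent.
The step shows: x*exp(x)/(x + 1)
The correct value should be: x*exp(x)/(x + 1)**2

Explanation: The exponent -2 on x + 1 was incorrectly written as -1: the term x*exp(x)/(x + 1)**2 was incorrectly written as x*exp(x)/(x + 1)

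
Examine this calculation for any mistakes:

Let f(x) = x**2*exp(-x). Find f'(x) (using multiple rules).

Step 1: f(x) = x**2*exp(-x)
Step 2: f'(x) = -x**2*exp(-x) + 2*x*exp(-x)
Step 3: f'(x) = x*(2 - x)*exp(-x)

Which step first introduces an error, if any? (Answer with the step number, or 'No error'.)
No error

All steps in this derivation are correct.
The final answer f'(x) = x*(2 - x)*exp(-x) is valid.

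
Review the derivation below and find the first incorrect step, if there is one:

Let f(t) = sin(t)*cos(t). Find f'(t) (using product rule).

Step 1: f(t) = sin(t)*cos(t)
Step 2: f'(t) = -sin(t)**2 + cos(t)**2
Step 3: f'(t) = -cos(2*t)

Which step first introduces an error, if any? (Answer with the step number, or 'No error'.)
Step 3

Step 3 is incorrect due to a sign flip.
The step shows: -cos(2*t)
The correct value should be: cos(2*t)

Explanation: The sign of the whole expression was flipped: the term cos(2*t) was incorrectly written as -cos(2*t)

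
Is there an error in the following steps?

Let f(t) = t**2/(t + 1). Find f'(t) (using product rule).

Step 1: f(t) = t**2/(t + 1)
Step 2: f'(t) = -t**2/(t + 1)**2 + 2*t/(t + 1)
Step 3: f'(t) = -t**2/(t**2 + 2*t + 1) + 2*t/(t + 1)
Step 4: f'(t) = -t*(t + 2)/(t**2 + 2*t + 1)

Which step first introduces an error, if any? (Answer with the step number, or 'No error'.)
Step 4

Step 4 is incorrect due to a sign flip.
The step shows: -t*(t + 2)/(t**2 + 2*t + 1)
The correct value should be: t*(t + 2)/(t**2 + 2*t + 1)

Explanation: The sign of the whole expression was flipped: the term t*(t + 2)/(t**2 + 2*t + 1) was incorrectly written as -t*(t + 2)/(t**2 + 2*t + 1)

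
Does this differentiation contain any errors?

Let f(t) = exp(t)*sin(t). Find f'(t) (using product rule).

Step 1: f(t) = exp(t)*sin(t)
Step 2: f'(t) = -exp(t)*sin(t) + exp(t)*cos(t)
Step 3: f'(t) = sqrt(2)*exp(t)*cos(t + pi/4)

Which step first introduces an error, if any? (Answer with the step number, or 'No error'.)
Step 2

Step 2 is incorrect due to a sign flip.
The step shows: -exp(t)*sin(t) + exp(t)*cos(t)
The correct value should be: exp(t)*sin(t) + exp(t)*cos(t)

Explanation: The sign of one term was flipped: the term exp(t)*sin(t) was incorrectly written as -exp(t)*sin(t)
The later steps are derived from this incorrect expression, so the error originates in Step 2.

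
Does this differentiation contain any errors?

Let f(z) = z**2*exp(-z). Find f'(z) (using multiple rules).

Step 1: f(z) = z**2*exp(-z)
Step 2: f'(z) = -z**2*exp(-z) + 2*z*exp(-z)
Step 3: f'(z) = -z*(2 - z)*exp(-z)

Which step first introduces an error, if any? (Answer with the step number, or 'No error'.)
Step 3

Step 3 is incorrect due to a sign flip.
The step shows: -z*(2 - z)*exp(-z)
The correct value should be: z*(2 - z)*exp(-z)

Explanation: The sign of the whole expression was flipped: the term z*(2 - z)*exp(-z) was incorrectly written as -z*(2 - z)*exp(-z)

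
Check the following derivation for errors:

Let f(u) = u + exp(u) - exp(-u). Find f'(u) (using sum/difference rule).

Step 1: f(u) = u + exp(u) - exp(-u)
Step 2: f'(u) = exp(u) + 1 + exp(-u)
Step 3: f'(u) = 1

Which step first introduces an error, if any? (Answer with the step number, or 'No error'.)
Step 3

Step 3 is incorrect due to a dropped term.
The step shows: 1
The correct value should be: 2*cosh(u) + 1

Explanation: A term was dropped: the term 2*cosh(u) was incorrectly omitted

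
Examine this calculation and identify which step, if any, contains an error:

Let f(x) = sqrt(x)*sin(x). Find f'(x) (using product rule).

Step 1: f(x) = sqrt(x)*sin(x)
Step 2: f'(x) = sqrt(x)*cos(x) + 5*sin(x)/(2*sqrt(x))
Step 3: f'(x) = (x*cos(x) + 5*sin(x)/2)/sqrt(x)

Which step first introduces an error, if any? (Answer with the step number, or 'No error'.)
Step 2

Step 2 is incorrect due to a wrong coefficient.
The step shows: sqrt(x)*cos(x) + 5*sin(x)/(2*sqrt(x))
The correct value should be: sqrt(x)*cos(x) + sin(x)/(2*sqrt(x))

Explanation: The coefficient 1/2 was incorrectly written as 5/2: the term sin(x)/(2*sqrt(x)) was incorrectly written as 5*sin(x)/(2*sqrt(x))
The later steps are derived from this incorrect expression, so the error originates in Step 2.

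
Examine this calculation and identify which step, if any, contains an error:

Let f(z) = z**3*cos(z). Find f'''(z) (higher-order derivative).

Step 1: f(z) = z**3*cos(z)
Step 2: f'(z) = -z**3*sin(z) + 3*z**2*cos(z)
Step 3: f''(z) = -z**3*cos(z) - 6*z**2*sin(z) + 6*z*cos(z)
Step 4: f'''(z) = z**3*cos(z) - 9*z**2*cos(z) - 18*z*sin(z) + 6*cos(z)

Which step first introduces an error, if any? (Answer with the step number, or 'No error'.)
Step 4

Step 4 is incorrect due to a wrong trig function.
The step shows: z**3*cos(z) - 9*z**2*cos(z) - 18*z*sin(z) + 6*cos(z)
The correct value should be: z**3*sin(z) - 9*z**2*cos(z) - 18*z*sin(z) + 6*cos(z)

Explanation: sin(z) was incorrectly written as cos(z): the term z**3*sin(z) was incorrectly written as z**3*cos(z)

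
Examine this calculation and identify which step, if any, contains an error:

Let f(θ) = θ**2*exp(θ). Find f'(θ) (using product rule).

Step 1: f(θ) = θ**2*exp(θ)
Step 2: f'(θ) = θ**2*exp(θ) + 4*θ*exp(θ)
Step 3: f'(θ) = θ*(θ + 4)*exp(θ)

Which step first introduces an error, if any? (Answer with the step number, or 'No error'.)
Step 2

Step 2 is incorrect due to a wrong coefficient.
The step shows: θ**2*exp(θ) + 4*θ*exp(θ)
The correct value should be: θ**2*exp(θ) + 2*θ*exp(θ)

Explanation: The coefficient 2 was incorrectly written as 4: the term 2*θ*exp(θ) was incorrectly written as 4*θ*exp(θ)
The later steps are derived from this incorrect expression, so the error originates in Step 2.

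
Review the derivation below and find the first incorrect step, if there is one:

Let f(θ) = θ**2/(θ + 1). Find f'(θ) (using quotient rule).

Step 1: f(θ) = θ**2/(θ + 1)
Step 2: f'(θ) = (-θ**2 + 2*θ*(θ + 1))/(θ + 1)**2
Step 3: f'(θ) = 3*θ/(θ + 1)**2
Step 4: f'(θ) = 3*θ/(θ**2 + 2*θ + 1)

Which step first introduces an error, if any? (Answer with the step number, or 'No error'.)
Step 3

Step 3 is incorrect due to a wrong exponent.
The step shows: 3*θ/(θ + 1)**2
The correct value should be: (θ**2 + 2*θ)/(θ + 1)**2

Explanation: The exponent 2 on θ was incorrectly written as 1: the term (θ**2 + 2*θ)/(θ + 1)**2 was incorrectly written as 3*θ/(θ + 1)**2
The later steps are derived from this incorrect expression, so the error originates in Step 3.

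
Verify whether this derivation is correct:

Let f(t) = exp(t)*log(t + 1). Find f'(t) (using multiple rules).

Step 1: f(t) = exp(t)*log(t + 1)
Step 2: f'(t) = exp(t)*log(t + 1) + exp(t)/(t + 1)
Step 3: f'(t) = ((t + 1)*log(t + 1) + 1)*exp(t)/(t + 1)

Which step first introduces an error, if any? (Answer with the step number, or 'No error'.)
No error

All steps in this derivation are correct.
The final answer f'(t) = ((t + 1)*log(t + 1) + 1)*exp(t)/(t + 1) is valid.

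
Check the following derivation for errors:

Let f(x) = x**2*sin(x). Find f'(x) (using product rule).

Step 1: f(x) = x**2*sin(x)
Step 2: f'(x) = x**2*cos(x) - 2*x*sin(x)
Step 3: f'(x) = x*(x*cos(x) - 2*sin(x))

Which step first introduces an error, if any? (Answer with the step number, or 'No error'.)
Step 2

Step 2 is incorrect due to a sign flip.
The step shows: x**2*cos(x) - 2*x*sin(x)
The correct value should be: x**2*cos(x) + 2*x*sin(x)

Explanation: The sign of one term was flipped: the term 2*x*sin(x) was incorrectly written as -2*x*sin(x)
The later steps are derived from this incorrect expression, so the error originates in Step 2.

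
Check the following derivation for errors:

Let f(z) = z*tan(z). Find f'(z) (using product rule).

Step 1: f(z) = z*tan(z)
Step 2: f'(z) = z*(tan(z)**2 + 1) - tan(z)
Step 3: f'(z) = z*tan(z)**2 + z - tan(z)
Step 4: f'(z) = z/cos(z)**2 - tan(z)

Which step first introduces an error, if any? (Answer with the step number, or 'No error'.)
Step 2

Step 2 is incorrect due to a sign flip.
The step shows: z*(tan(z)**2 + 1) - tan(z)
The correct value should be: z*(tan(z)**2 + 1) + tan(z)

Explanation: The sign of one term was flipped: the term tan(z) was incorrectly written as -tan(z)
The later steps are derived from this incorrect expression, so the error originates in Step 2.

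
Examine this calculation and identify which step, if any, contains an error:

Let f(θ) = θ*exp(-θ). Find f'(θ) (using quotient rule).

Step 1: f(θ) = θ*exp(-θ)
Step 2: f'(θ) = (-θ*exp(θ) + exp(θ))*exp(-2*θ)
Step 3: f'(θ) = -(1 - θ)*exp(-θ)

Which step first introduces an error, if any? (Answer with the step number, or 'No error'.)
Step 3

Step 3 is incorrect due to a sign flip.
The step shows: -(1 - θ)*exp(-θ)
The correct value should be: (1 - θ)*exp(-θ)

Explanation: The sign of the whole expression was flipped: the term (1 - θ)*exp(-θ) was incorrectly written as -(1 - θ)*exp(-θ)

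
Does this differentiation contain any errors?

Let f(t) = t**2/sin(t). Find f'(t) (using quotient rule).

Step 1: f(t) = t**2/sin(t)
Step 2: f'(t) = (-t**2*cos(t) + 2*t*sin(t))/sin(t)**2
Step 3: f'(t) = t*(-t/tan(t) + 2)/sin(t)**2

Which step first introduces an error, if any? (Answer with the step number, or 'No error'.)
Step 3

Step 3 is incorrect due to a wrong exponent.
The step shows: t*(-t/tan(t) + 2)/sin(t)**2
The correct value should be: t*(-t/tan(t) + 2)/sin(t)

Explanation: The exponent -1 on sin(t) was incorrectly written as -2: the term t*(-t/tan(t) + 2)/sin(t) was incorrectly written as t*(-t/tan(t) + 2)/sin(t)**2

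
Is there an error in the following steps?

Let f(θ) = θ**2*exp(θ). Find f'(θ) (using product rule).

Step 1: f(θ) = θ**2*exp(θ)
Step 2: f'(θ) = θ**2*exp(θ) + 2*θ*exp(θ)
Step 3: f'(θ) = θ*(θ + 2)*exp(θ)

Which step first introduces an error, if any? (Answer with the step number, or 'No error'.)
No error

All steps in this derivation are correct.
The final answer f'(θ) = θ*(θ + 2)*exp(θ) is valid.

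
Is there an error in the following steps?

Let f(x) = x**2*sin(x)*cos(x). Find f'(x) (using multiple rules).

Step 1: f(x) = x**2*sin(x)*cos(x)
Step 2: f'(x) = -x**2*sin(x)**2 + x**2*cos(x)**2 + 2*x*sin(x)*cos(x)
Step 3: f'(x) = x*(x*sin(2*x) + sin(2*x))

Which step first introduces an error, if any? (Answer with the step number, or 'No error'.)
Step 3

Step 3 is incorrect due to a wrong trig function.
The step shows: x*(x*sin(2*x) + sin(2*x))
The correct value should be: x*(x*cos(2*x) + sin(2*x))

Explanation: cos(2*x) was incorrectly written as sin(2*x): the term x*(x*cos(2*x) + sin(2*x)) was incorrectly written as x*(x*sin(2*x) + sin(2*x))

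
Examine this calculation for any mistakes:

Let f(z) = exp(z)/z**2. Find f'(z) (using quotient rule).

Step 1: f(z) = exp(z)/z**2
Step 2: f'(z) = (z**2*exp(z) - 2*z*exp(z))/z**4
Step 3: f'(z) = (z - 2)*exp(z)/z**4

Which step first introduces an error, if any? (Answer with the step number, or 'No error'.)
Step 3

Step 3 is incorrect due to a wrong exponent.
The step shows: (z - 2)*exp(z)/z**4
The correct value should be: (z - 2)*exp(z)/z**3

Explanation: The exponent -3 on z was incorrectly written as -4: the term (z - 2)*exp(z)/z**3 was incorrectly written as (z - 2)*exp(z)/z**4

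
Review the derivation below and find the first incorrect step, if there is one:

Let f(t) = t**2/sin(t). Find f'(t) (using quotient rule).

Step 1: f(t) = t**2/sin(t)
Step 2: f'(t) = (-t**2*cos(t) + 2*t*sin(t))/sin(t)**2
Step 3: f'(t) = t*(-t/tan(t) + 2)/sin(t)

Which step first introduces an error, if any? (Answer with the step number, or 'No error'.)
No error

All steps in this derivation are correct.
The final answer f'(t) = t*(-t/tan(t) + 2)/sin(t) is valid.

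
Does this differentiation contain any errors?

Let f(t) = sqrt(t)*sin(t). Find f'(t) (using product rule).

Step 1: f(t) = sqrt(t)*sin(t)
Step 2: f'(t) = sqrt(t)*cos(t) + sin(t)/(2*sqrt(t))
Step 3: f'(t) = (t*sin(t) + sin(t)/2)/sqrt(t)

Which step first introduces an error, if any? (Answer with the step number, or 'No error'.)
Step 3

Step 3 is incorrect due to a wrong trig function.
The step shows: (t*sin(t) + sin(t)/2)/sqrt(t)
The correct value should be: (t*cos(t) + sin(t)/2)/sqrt(t)

Explanation: cos(t) was incorrectly written as sin(t): the term (t*cos(t) + sin(t)/2)/sqrt(t) was incorrectly written as (t*sin(t) + sin(t)/2)/sqrt(t)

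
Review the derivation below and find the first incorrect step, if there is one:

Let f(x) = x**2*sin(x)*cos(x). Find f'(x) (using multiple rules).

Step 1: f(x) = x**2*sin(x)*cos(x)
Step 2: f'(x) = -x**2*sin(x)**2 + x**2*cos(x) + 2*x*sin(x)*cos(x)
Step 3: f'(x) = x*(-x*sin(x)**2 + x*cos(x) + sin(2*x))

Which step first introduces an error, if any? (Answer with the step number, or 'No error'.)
Step 2

Step 2 is incorrect due to a wrong exponent.
The step shows: -x**2*sin(x)**2 + x**2*cos(x) + 2*x*sin(x)*cos(x)
The correct value should be: -x**2*sin(x)**2 + x**2*cos(x)**2 + 2*x*sin(x)*cos(x)

Explanation: The exponent 2 on cos(x) was incorrectly written as 1: the term x**2*cos(x)**2 was incorrectly written as x**2*cos(x)
The later steps are derived from this incorrect expression, so the error originates in Step 2.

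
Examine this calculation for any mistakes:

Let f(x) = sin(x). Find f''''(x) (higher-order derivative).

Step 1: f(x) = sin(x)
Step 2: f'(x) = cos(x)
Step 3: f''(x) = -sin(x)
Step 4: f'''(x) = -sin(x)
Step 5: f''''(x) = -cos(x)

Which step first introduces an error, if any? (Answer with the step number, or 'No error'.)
Step 4

Step 4 is incorrect due to a wrong trig function.
The step shows: -sin(x)
The correct value should be: -cos(x)

Explanation: cos(x) was incorrectly written as sin(x): the term -cos(x) was incorrectly written as -sin(x)
The later steps are derived from this incorrect expression, so the error originates in Step 4.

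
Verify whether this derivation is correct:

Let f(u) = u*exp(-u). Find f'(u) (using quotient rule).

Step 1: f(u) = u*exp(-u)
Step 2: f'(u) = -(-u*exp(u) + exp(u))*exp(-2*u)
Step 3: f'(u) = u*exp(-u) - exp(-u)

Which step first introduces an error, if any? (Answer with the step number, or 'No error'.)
Step 2

Step 2 is incorrect due to a sign flip.
The step shows: -(-u*exp(u) + exp(u))*exp(-2*u)
The correct value should be: (-u*exp(u) + exp(u))*exp(-2*u)

Explanation: The sign of the whole expression was flipped: the term (-u*exp(u) + exp(u))*exp(-2*u) was incorrectly written as -(-u*exp(u) + exp(u))*exp(-2*u)
The later steps are derived from this incorrect expression, so the error originates in Step 2.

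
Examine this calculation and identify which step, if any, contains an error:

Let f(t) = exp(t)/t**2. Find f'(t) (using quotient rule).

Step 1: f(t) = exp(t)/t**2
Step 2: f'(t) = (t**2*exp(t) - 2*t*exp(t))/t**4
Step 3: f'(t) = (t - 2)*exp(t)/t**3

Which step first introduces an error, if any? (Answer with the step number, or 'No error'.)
No error

All steps in this derivation are correct.
The final answer f'(t) = (t - 2)*exp(t)/t**3 is valid.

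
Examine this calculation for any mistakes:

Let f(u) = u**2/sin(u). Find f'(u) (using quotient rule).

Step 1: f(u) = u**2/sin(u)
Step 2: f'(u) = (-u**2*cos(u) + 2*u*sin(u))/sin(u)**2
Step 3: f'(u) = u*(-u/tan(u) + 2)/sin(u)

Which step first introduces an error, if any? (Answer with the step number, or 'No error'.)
No error

All steps in this derivation are correct.
The final answer f'(u) = u*(-u/tan(u) + 2)/sin(u) is valid.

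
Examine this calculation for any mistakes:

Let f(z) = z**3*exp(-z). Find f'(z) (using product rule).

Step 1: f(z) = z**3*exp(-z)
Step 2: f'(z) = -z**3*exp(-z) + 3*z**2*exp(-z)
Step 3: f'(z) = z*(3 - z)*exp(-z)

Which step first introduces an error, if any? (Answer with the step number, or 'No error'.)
Step 3

Step 3 is incorrect due to a wrong exponent.
The step shows: z*(3 - z)*exp(-z)
The correct value should be: z**2*(3 - z)*exp(-z)

Explanation: The exponent 2 on z was incorrectly written as 1: the term z**2*(3 - z)*exp(-z) was incorrectly written as z*(3 - z)*exp(-z)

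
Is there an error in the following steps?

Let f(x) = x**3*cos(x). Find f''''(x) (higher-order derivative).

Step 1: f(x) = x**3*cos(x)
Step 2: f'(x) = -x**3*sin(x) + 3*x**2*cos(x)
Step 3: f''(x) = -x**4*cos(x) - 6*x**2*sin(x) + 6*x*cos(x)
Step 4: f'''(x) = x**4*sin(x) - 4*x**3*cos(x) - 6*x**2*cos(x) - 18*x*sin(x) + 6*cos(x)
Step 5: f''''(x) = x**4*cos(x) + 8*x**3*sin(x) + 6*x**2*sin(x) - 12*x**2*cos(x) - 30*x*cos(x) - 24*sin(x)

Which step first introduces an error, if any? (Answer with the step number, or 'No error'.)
Step 3

Step 3 is incorrect due to a wrong exponent.
The step shows: -x**4*cos(x) - 6*x**2*sin(x) + 6*x*cos(x)
The correct value should be: -x**3*cos(x) - 6*x**2*sin(x) + 6*x*cos(x)

Explanation: The exponent 3 on x was incorrectly written as 4: the term -x**3*cos(x) was incorrectly written as -x**4*cos(x)
The later steps are derived from this incorrect expression, so the error originates in Step 3.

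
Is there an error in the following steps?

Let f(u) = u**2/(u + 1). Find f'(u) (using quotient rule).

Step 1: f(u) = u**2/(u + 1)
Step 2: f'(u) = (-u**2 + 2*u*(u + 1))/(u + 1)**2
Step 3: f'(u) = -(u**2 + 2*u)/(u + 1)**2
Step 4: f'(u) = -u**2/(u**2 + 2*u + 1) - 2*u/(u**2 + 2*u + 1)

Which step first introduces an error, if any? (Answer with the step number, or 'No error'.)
Step 3

Step 3 is incorrect due to a sign flip.
The step shows: -(u**2 + 2*u)/(u + 1)**2
The correct value should be: (u**2 + 2*u)/(u + 1)**2

Explanation: The sign of the whole expression was flipped: the term (u**2 + 2*u)/(u + 1)**2 was incorrectly written as -(u**2 + 2*u)/(u + 1)**2
The later steps are derived from this incorrect expression, so the error originates in Step 3.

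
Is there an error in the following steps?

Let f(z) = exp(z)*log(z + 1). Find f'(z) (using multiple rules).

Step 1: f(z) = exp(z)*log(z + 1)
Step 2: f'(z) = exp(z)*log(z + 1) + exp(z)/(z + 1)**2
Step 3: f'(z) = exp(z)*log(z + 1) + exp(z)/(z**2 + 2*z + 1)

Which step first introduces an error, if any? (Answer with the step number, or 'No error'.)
Step 2

Step 2 is incorrect due to a wrong exponent.
The step shows: exp(z)*log(z + 1) + exp(z)/(z + 1)**2
The correct value should be: exp(z)*log(z + 1) + exp(z)/(z + 1)

Explanation: The exponent -1 on z + 1 was incorrectly written as -2: the term exp(z)/(z + 1) was incorrectly written as exp(z)/(z + 1)**2
The later steps are derived from this incorrect expression, so the error originates in Step 2.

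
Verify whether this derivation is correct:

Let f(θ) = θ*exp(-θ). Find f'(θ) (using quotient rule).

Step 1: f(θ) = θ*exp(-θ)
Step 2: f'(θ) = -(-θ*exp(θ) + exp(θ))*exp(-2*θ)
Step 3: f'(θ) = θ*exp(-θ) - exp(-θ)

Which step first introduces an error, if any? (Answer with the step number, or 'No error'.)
Step 2

Step 2 is incorrect due to a sign flip.
The step shows: -(-θ*exp(θ) + exp(θ))*exp(-2*θ)
The correct value should be: (-θ*exp(θ) + exp(θ))*exp(-2*θ)

Explanation: The sign of the whole expression was flipped: the term (-θ*exp(θ) + exp(θ))*exp(-2*θ) was incorrectly written as -(-θ*exp(θ) + exp(θ))*exp(-2*θ)
The later steps are derived from this incorrect expression, so the error originates in Step 2.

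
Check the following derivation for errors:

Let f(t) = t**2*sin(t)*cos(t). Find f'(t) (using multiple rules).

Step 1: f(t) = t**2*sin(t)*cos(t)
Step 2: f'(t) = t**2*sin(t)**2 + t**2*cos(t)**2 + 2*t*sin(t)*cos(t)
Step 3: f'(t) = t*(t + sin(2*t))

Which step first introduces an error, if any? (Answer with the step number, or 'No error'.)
Step 2

Step 2 is incorrect due to a sign flip.
The step shows: t**2*sin(t)**2 + t**2*cos(t)**2 + 2*t*sin(t)*cos(t)
The correct value should be: -t**2*sin(t)**2 + t**2*cos(t)**2 + 2*t*sin(t)*cos(t)

Explanation: The sign of one term was flipped: the term -t**2*sin(t)**2 was incorrectly written as t**2*sin(t)**2
The later steps are derived from this incorrect expression, so the error originates in Step 2.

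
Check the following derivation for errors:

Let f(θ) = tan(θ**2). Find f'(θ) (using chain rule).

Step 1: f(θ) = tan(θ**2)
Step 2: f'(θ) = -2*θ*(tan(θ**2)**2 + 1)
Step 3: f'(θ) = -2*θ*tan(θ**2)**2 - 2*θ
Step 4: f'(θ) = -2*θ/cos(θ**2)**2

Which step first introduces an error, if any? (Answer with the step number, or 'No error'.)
Step 2

Step 2 is incorrect due to a sign flip.
The step shows: -2*θ*(tan(θ**2)**2 + 1)
The correct value should be: 2*θ*(tan(θ**2)**2 + 1)

Explanation: The sign of the whole expression was flipped: the term 2*θ*(tan(θ**2)**2 + 1) was incorrectly written as -2*θ*(tan(θ**2)**2 + 1)
The later steps are derived from this incorrect expression, so the error originates in Step 2.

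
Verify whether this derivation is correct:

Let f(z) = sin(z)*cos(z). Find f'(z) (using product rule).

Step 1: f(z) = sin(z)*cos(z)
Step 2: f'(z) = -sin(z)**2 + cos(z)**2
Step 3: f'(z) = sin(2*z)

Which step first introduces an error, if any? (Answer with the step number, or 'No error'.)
Step 3

Step 3 is incorrect due to a wrong trig function.
The step shows: sin(2*z)
The correct value should be: cos(2*z)

Explanation: cos(2*z) was incorrectly written as sin(2*z): the term cos(2*z) was incorrectly written as sin(2*z)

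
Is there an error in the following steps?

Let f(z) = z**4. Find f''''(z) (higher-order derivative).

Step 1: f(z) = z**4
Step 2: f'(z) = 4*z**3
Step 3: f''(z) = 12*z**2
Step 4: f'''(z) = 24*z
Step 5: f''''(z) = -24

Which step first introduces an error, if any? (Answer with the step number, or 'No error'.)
Step 5

Step 5 is incorrect due to a sign flip.
The step shows: -24
The correct value should be: 24

Explanation: The sign of the whole expression was flipped: the term 24 was incorrectly written as -24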